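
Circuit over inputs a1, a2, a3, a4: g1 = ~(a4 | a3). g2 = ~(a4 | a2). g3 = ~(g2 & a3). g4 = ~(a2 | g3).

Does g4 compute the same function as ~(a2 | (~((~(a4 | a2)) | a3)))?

No

g2 = ~(a4 | a2)
g3 = ~(g2 & a3) = ~((~(a4 | a2)) & a3)
g4 = ~(a2 | g3) = ~(a2 | (~((~(a4 | a2)) & a3)))
At a1=0, a2=0, a3=0, a4=0: circuit gives 0, formula gives 1.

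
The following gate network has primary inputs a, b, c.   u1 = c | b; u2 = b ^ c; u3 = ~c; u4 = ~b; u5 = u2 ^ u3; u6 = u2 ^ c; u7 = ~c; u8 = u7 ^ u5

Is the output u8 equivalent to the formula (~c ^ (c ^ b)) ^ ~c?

u2 = b ^ c
u3 = ~c
u5 = u2 ^ u3 = (b ^ c) ^ ~c
u7 = ~c
u8 = u7 ^ u5 = ~c ^ ((b ^ c) ^ ~c)
At a=0, b=0, c=0: circuit gives 0, formula gives 0.
At a=0, b=0, c=1: circuit gives 1, formula gives 1.
Agrees on all 8 inputs.

Yes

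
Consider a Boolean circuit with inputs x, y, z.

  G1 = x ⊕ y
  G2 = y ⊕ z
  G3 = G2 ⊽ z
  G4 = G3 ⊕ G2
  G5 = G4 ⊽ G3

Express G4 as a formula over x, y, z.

G2 = y ⊕ z
G3 = G2 ⊽ z = (y ⊕ z) ⊽ z
G4 = G3 ⊕ G2 = ((y ⊕ z) ⊽ z) ⊕ (y ⊕ z)

((y ⊕ z) ⊽ z) ⊕ (y ⊕ z)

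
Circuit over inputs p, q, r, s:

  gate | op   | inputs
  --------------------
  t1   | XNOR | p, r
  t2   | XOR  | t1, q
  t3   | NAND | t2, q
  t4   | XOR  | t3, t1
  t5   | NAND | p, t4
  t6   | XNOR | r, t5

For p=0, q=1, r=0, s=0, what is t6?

t1 = 0 XNOR 0 = 1
t2 = 1 XOR 1 = 0
t3 = 0 NAND 1 = 1
t4 = 1 XOR 1 = 0
t5 = 0 NAND 0 = 1
t6 = 0 XNOR 1 = 0

0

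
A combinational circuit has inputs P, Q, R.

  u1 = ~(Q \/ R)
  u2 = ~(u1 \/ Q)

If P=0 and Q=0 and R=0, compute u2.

0

u1 = ~(0 \/ 0) = 1
u2 = ~(1 \/ 0) = 0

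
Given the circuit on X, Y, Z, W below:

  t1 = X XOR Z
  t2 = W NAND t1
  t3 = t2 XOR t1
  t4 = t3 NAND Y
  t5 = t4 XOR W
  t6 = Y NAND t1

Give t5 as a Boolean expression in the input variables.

(((W NAND (X XOR Z)) XOR (X XOR Z)) NAND Y) XOR W

t1 = X XOR Z
t2 = W NAND t1 = W NAND (X XOR Z)
t3 = t2 XOR t1 = (W NAND (X XOR Z)) XOR (X XOR Z)
t4 = t3 NAND Y = ((W NAND (X XOR Z)) XOR (X XOR Z)) NAND Y
t5 = t4 XOR W = (((W NAND (X XOR Z)) XOR (X XOR Z)) NAND Y) XOR W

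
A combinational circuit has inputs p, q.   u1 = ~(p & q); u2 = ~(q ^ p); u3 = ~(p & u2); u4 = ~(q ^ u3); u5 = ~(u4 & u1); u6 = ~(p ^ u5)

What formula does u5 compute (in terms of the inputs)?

u1 = ~(p & q)
u2 = ~(q ^ p)
u3 = ~(p & u2) = ~(p & (~(q ^ p)))
u4 = ~(q ^ u3) = ~(q ^ (~(p & (~(q ^ p)))))
u5 = ~(u4 & u1) = ~((~(q ^ (~(p & (~(q ^ p)))))) & (~(p & q)))

~((~(q ^ (~(p & (~(q ^ p)))))) & (~(p & q)))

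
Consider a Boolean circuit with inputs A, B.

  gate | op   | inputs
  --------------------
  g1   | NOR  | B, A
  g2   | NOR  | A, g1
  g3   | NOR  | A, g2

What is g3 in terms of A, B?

A NOR (A NOR (B NOR A))

g1 = B NOR A
g2 = A NOR g1 = A NOR (B NOR A)
g3 = A NOR g2 = A NOR (A NOR (B NOR A))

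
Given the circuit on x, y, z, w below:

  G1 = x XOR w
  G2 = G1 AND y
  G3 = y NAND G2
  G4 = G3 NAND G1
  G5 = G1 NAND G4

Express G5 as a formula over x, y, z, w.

(x XOR w) NAND ((y NAND ((x XOR w) AND y)) NAND (x XOR w))

G1 = x XOR w
G2 = G1 AND y = (x XOR w) AND y
G3 = y NAND G2 = y NAND ((x XOR w) AND y)
G4 = G3 NAND G1 = (y NAND ((x XOR w) AND y)) NAND (x XOR w)
G5 = G1 NAND G4 = (x XOR w) NAND ((y NAND ((x XOR w) AND y)) NAND (x XOR w))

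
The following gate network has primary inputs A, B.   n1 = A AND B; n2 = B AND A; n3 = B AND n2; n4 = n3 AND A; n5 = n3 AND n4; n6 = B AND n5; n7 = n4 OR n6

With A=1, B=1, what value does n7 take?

1

n2 = 1 AND 1 = 1
n3 = 1 AND 1 = 1
n4 = 1 AND 1 = 1
n5 = 1 AND 1 = 1
n6 = 1 AND 1 = 1
n7 = 1 OR 1 = 1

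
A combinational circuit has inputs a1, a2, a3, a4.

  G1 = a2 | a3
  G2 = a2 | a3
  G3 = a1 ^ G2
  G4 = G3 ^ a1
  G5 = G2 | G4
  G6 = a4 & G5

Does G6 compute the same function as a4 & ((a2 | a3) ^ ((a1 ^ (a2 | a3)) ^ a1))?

G2 = a2 | a3
G3 = a1 ^ G2 = a1 ^ (a2 | a3)
G4 = G3 ^ a1 = (a1 ^ (a2 | a3)) ^ a1
G5 = G2 | G4 = (a2 | a3) | ((a1 ^ (a2 | a3)) ^ a1)
G6 = a4 & G5 = a4 & ((a2 | a3) | ((a1 ^ (a2 | a3)) ^ a1))
At a1=0, a2=0, a3=1, a4=1: circuit gives 1, formula gives 0.

No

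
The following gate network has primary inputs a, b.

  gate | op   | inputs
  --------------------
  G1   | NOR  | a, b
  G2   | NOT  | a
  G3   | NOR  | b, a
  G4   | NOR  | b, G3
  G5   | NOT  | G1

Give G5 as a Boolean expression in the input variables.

NOT (a NOR b)

G1 = a NOR b
G5 = NOT G1 = NOT (a NOR b)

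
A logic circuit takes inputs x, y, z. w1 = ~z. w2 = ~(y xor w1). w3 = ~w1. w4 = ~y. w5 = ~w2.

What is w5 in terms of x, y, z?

~(~(y xor ~z))

w1 = ~z
w2 = ~(y xor w1) = ~(y xor ~z)
w5 = ~w2 = ~(~(y xor ~z))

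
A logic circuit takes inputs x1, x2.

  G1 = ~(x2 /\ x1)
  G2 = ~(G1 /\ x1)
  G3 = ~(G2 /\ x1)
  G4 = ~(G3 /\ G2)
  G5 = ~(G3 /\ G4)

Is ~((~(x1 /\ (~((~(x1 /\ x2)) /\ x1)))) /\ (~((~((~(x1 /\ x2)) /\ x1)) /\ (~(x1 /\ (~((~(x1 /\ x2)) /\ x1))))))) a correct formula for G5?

G1 = ~(x2 /\ x1)
G2 = ~(G1 /\ x1) = ~((~(x2 /\ x1)) /\ x1)
G3 = ~(G2 /\ x1) = ~((~((~(x2 /\ x1)) /\ x1)) /\ x1)
G4 = ~(G3 /\ G2) = ~((~((~((~(x2 /\ x1)) /\ x1)) /\ x1)) /\ (~((~(x2 /\ x1)) /\ x1)))
G5 = ~(G3 /\ G4) = ~((~((~((~(x2 /\ x1)) /\ x1)) /\ x1)) /\ (~((~((~((~(x2 /\ x1)) /\ x1)) /\ x1)) /\ (~((~(x2 /\ x1)) /\ x1)))))
At x1=1, x2=0: circuit gives 0, formula gives 0.
At x1=0, x2=0: circuit gives 1, formula gives 1.
Agrees on all 4 inputs.

Yes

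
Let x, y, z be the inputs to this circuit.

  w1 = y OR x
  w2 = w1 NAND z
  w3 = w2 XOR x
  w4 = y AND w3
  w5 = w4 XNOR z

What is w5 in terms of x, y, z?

(y AND (((y OR x) NAND z) XOR x)) XNOR z

w1 = y OR x
w2 = w1 NAND z = (y OR x) NAND z
w3 = w2 XOR x = ((y OR x) NAND z) XOR x
w4 = y AND w3 = y AND (((y OR x) NAND z) XOR x)
w5 = w4 XNOR z = (y AND (((y OR x) NAND z) XOR x)) XNOR z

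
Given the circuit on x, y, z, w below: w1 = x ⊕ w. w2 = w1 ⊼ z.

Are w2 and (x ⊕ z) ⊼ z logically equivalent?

No

w1 = x ⊕ w
w2 = w1 ⊼ z = (x ⊕ w) ⊼ z
At x=0, y=0, z=1, w=0: circuit gives 1, formula gives 0.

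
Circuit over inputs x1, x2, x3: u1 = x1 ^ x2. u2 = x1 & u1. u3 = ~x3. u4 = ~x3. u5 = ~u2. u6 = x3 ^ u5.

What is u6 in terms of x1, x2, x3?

u1 = x1 ^ x2
u2 = x1 & u1 = x1 & (x1 ^ x2)
u5 = ~u2 = ~(x1 & (x1 ^ x2))
u6 = x3 ^ u5 = x3 ^ ~(x1 & (x1 ^ x2))

x3 ^ ~(x1 & (x1 ^ x2))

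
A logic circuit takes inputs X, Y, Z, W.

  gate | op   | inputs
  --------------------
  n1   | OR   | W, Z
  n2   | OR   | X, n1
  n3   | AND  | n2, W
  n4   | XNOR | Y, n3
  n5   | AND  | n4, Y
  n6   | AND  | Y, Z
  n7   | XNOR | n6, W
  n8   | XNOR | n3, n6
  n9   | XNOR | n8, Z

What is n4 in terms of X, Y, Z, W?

n1 = W OR Z
n2 = X OR n1 = X OR (W OR Z)
n3 = n2 AND W = (X OR (W OR Z)) AND W
n4 = Y XNOR n3 = Y XNOR ((X OR (W OR Z)) AND W)

Y XNOR ((X OR (W OR Z)) AND W)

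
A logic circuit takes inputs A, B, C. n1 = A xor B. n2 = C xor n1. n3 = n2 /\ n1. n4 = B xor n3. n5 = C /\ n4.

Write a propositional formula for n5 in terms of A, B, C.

C /\ (B xor ((C xor (A xor B)) /\ (A xor B)))

n1 = A xor B
n2 = C xor n1 = C xor (A xor B)
n3 = n2 /\ n1 = (C xor (A xor B)) /\ (A xor B)
n4 = B xor n3 = B xor ((C xor (A xor B)) /\ (A xor B))
n5 = C /\ n4 = C /\ (B xor ((C xor (A xor B)) /\ (A xor B)))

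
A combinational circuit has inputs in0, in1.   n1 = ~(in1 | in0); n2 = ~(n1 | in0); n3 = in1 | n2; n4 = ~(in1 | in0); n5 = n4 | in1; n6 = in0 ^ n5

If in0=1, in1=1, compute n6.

0

n4 = ~(1 | 1) = 0
n5 = 0 | 1 = 1
n6 = 1 ^ 1 = 0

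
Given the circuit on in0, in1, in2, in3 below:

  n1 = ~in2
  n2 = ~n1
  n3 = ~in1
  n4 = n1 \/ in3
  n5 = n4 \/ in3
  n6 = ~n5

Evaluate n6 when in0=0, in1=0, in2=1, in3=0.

n1 = ~1 = 0
n4 = 0 \/ 0 = 0
n5 = 0 \/ 0 = 0
n6 = ~0 = 1

1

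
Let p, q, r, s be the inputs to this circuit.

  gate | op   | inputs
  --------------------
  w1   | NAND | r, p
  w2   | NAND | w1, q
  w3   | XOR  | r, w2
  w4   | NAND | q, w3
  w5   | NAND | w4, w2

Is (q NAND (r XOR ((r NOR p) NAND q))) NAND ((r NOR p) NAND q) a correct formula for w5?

w1 = r NAND p
w2 = w1 NAND q = (r NAND p) NAND q
w3 = r XOR w2 = r XOR ((r NAND p) NAND q)
w4 = q NAND w3 = q NAND (r XOR ((r NAND p) NAND q))
w5 = w4 NAND w2 = (q NAND (r XOR ((r NAND p) NAND q))) NAND ((r NAND p) NAND q)
At p=0, q=1, r=1, s=0: circuit gives 1, formula gives 0.

No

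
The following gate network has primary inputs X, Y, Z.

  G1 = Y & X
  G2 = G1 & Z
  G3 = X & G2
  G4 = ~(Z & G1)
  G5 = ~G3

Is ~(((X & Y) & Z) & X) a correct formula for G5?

G1 = Y & X
G2 = G1 & Z = (Y & X) & Z
G3 = X & G2 = X & ((Y & X) & Z)
G5 = ~G3 = ~(X & ((Y & X) & Z))
At X=1, Y=1, Z=1: circuit gives 0, formula gives 0.
At X=0, Y=0, Z=0: circuit gives 1, formula gives 1.
Agrees on all 8 inputs.

Yes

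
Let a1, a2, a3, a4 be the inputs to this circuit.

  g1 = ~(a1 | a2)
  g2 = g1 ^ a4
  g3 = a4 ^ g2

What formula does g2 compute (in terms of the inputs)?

(~(a1 | a2)) ^ a4

g1 = ~(a1 | a2)
g2 = g1 ^ a4 = (~(a1 | a2)) ^ a4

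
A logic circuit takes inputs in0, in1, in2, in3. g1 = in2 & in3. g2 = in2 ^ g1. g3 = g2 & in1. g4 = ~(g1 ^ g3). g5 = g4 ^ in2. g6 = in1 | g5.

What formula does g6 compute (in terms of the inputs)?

in1 | ((~((in2 & in3) ^ ((in2 ^ (in2 & in3)) & in1))) ^ in2)

g1 = in2 & in3
g2 = in2 ^ g1 = in2 ^ (in2 & in3)
g3 = g2 & in1 = (in2 ^ (in2 & in3)) & in1
g4 = ~(g1 ^ g3) = ~((in2 & in3) ^ ((in2 ^ (in2 & in3)) & in1))
g5 = g4 ^ in2 = (~((in2 & in3) ^ ((in2 ^ (in2 & in3)) & in1))) ^ in2
g6 = in1 | g5 = in1 | ((~((in2 & in3) ^ ((in2 ^ (in2 & in3)) & in1))) ^ in2)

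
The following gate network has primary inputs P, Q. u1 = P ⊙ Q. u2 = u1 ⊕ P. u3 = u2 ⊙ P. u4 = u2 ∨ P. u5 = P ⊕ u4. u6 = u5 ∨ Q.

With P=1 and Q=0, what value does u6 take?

u1 = 1 ⊙ 0 = 0
u2 = 0 ⊕ 1 = 1
u4 = 1 ∨ 1 = 1
u5 = 1 ⊕ 1 = 0
u6 = 0 ∨ 0 = 0

0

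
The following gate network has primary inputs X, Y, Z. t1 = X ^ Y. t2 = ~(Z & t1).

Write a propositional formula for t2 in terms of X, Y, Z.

t1 = X ^ Y
t2 = ~(Z & t1) = ~(Z & (X ^ Y))

~(Z & (X ^ Y))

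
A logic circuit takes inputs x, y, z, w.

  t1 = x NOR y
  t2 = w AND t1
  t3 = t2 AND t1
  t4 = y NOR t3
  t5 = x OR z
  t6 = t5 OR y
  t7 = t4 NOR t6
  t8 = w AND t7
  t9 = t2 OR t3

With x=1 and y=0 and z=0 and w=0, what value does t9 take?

t1 = 1 NOR 0 = 0
t2 = 0 AND 0 = 0
t3 = 0 AND 0 = 0
t9 = 0 OR 0 = 0

0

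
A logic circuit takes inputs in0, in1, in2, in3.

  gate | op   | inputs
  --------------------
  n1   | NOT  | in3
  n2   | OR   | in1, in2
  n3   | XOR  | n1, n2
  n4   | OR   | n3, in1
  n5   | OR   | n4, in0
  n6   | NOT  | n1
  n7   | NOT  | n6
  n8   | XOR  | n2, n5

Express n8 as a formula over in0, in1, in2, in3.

(in1 OR in2) XOR (((NOT in3 XOR (in1 OR in2)) OR in1) OR in0)

n1 = NOT in3
n2 = in1 OR in2
n3 = n1 XOR n2 = NOT in3 XOR (in1 OR in2)
n4 = n3 OR in1 = (NOT in3 XOR (in1 OR in2)) OR in1
n5 = n4 OR in0 = ((NOT in3 XOR (in1 OR in2)) OR in1) OR in0
n8 = n2 XOR n5 = (in1 OR in2) XOR (((NOT in3 XOR (in1 OR in2)) OR in1) OR in0)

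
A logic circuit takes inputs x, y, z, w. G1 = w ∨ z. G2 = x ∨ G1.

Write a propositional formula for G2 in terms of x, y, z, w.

G1 = w ∨ z
G2 = x ∨ G1 = x ∨ (w ∨ z)

x ∨ (w ∨ z)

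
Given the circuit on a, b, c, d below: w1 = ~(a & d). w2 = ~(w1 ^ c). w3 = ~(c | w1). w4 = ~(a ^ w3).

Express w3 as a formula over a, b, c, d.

w1 = ~(a & d)
w3 = ~(c | w1) = ~(c | (~(a & d)))

~(c | (~(a & d)))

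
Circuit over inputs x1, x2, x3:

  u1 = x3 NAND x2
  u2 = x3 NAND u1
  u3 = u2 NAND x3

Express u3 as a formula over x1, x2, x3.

u1 = x3 NAND x2
u2 = x3 NAND u1 = x3 NAND (x3 NAND x2)
u3 = u2 NAND x3 = (x3 NAND (x3 NAND x2)) NAND x3

(x3 NAND (x3 NAND x2)) NAND x3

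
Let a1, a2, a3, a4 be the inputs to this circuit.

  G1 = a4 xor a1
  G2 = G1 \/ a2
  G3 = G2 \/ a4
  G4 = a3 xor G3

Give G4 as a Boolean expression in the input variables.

G1 = a4 xor a1
G2 = G1 \/ a2 = (a4 xor a1) \/ a2
G3 = G2 \/ a4 = ((a4 xor a1) \/ a2) \/ a4
G4 = a3 xor G3 = a3 xor (((a4 xor a1) \/ a2) \/ a4)

a3 xor (((a4 xor a1) \/ a2) \/ a4)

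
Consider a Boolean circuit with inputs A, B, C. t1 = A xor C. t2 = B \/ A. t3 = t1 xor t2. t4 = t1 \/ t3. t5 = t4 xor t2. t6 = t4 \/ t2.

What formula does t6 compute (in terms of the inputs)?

((A xor C) \/ ((A xor C) xor (B \/ A))) \/ (B \/ A)

t1 = A xor C
t2 = B \/ A
t3 = t1 xor t2 = (A xor C) xor (B \/ A)
t4 = t1 \/ t3 = (A xor C) \/ ((A xor C) xor (B \/ A))
t6 = t4 \/ t2 = ((A xor C) \/ ((A xor C) xor (B \/ A))) \/ (B \/ A)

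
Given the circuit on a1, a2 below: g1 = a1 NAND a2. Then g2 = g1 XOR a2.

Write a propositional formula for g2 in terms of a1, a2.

(a1 NAND a2) XOR a2

g1 = a1 NAND a2
g2 = g1 XOR a2 = (a1 NAND a2) XOR a2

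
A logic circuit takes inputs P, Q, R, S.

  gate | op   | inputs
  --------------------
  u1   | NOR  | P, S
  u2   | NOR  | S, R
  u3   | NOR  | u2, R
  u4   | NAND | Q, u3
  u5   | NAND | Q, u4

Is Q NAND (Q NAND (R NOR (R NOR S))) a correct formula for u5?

u2 = S NOR R
u3 = u2 NOR R = (S NOR R) NOR R
u4 = Q NAND u3 = Q NAND ((S NOR R) NOR R)
u5 = Q NAND u4 = Q NAND (Q NAND ((S NOR R) NOR R))
At P=0, Q=1, R=0, S=0: circuit gives 0, formula gives 0.
At P=0, Q=0, R=0, S=0: circuit gives 1, formula gives 1.
Agrees on all 16 inputs.

Yes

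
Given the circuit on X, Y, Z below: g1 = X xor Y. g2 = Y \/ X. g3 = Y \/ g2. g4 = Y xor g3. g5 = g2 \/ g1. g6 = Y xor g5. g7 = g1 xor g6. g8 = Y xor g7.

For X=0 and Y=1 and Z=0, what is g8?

g1 = 0 xor 1 = 1
g2 = 1 \/ 0 = 1
g5 = 1 \/ 1 = 1
g6 = 1 xor 1 = 0
g7 = 1 xor 0 = 1
g8 = 1 xor 1 = 0

0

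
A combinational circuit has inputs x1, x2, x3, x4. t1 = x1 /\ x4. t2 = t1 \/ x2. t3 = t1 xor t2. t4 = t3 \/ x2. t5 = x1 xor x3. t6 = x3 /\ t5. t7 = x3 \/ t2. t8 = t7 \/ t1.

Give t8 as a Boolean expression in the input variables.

t1 = x1 /\ x4
t2 = t1 \/ x2 = (x1 /\ x4) \/ x2
t7 = x3 \/ t2 = x3 \/ ((x1 /\ x4) \/ x2)
t8 = t7 \/ t1 = (x3 \/ ((x1 /\ x4) \/ x2)) \/ (x1 /\ x4)

(x3 \/ ((x1 /\ x4) \/ x2)) \/ (x1 /\ x4)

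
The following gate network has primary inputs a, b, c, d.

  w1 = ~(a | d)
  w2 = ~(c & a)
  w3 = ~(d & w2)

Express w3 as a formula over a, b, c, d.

w2 = ~(c & a)
w3 = ~(d & w2) = ~(d & (~(c & a)))

~(d & (~(c & a)))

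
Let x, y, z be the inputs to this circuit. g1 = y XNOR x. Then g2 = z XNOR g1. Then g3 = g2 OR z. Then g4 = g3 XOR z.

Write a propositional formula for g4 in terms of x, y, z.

((z XNOR (y XNOR x)) OR z) XOR z

g1 = y XNOR x
g2 = z XNOR g1 = z XNOR (y XNOR x)
g3 = g2 OR z = (z XNOR (y XNOR x)) OR z
g4 = g3 XOR z = ((z XNOR (y XNOR x)) OR z) XOR z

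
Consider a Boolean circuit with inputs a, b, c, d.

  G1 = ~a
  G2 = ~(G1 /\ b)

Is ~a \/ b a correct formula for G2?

No

G1 = ~a
G2 = ~(G1 /\ b) = ~(~a /\ b)
At a=0, b=1, c=0, d=0: circuit gives 0, formula gives 1.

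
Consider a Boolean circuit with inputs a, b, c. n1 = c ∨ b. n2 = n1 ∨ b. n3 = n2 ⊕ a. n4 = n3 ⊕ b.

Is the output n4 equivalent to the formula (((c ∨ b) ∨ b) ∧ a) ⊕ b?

No

n1 = c ∨ b
n2 = n1 ∨ b = (c ∨ b) ∨ b
n3 = n2 ⊕ a = ((c ∨ b) ∨ b) ⊕ a
n4 = n3 ⊕ b = (((c ∨ b) ∨ b) ⊕ a) ⊕ b
At a=0, b=0, c=1: circuit gives 1, formula gives 0.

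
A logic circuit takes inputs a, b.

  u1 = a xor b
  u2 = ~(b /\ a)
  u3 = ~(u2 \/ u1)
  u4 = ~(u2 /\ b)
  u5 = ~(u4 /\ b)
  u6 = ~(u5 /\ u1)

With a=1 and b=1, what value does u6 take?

u1 = 1 xor 1 = 0
u2 = ~(1 /\ 1) = 0
u4 = ~(0 /\ 1) = 1
u5 = ~(1 /\ 1) = 0
u6 = ~(0 /\ 0) = 1

1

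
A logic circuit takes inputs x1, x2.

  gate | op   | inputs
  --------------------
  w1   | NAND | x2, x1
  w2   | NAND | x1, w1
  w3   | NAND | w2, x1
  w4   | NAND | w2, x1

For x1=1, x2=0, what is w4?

1

w1 = 0 NAND 1 = 1
w2 = 1 NAND 1 = 0
w4 = 0 NAND 1 = 1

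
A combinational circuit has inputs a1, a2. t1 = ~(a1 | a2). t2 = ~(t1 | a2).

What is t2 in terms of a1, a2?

~((~(a1 | a2)) | a2)

t1 = ~(a1 | a2)
t2 = ~(t1 | a2) = ~((~(a1 | a2)) | a2)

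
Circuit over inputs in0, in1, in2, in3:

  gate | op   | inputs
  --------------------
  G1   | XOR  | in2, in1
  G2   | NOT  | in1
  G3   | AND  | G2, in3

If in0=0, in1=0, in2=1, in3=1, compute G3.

G2 = NOT 0 = 1
G3 = 1 AND 1 = 1

1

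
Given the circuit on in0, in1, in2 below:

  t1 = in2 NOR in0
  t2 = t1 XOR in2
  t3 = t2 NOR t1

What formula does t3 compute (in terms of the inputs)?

((in2 NOR in0) XOR in2) NOR (in2 NOR in0)

t1 = in2 NOR in0
t2 = t1 XOR in2 = (in2 NOR in0) XOR in2
t3 = t2 NOR t1 = ((in2 NOR in0) XOR in2) NOR (in2 NOR in0)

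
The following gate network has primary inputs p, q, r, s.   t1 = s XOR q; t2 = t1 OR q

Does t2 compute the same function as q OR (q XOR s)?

Yes

t1 = s XOR q
t2 = t1 OR q = (s XOR q) OR q
At p=0, q=0, r=0, s=0: circuit gives 0, formula gives 0.
At p=0, q=0, r=0, s=1: circuit gives 1, formula gives 1.
Agrees on all 16 inputs.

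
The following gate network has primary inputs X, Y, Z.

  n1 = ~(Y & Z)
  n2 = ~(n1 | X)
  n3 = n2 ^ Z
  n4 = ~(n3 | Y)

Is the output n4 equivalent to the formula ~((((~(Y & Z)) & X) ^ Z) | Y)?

n1 = ~(Y & Z)
n2 = ~(n1 | X) = ~((~(Y & Z)) | X)
n3 = n2 ^ Z = (~((~(Y & Z)) | X)) ^ Z
n4 = ~(n3 | Y) = ~(((~((~(Y & Z)) | X)) ^ Z) | Y)
At X=1, Y=0, Z=0: circuit gives 1, formula gives 0.

No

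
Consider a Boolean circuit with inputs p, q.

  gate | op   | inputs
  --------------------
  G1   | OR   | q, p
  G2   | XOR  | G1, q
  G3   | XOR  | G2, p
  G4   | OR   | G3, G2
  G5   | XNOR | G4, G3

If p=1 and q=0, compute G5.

0

G1 = 0 OR 1 = 1
G2 = 1 XOR 0 = 1
G3 = 1 XOR 1 = 0
G4 = 0 OR 1 = 1
G5 = 1 XNOR 0 = 0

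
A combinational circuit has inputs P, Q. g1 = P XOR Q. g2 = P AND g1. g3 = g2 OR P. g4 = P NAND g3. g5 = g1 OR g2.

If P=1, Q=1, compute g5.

0

g1 = 1 XOR 1 = 0
g2 = 1 AND 0 = 0
g5 = 0 OR 0 = 0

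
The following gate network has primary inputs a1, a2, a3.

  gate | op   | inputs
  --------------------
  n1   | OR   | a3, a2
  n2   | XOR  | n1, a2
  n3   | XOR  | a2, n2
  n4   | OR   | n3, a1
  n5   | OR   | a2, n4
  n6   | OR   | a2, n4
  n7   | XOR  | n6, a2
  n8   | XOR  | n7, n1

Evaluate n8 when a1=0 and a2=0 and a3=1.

n1 = 1 OR 0 = 1
n2 = 1 XOR 0 = 1
n3 = 0 XOR 1 = 1
n4 = 1 OR 0 = 1
n6 = 0 OR 1 = 1
n7 = 1 XOR 0 = 1
n8 = 1 XOR 1 = 0

0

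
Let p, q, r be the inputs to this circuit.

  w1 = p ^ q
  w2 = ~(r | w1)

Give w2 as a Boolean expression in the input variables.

w1 = p ^ q
w2 = ~(r | w1) = ~(r | (p ^ q))

~(r | (p ^ q))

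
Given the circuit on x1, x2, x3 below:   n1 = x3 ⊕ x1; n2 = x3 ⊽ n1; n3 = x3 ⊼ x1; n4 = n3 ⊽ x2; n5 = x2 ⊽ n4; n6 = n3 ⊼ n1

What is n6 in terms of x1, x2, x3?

(x3 ⊼ x1) ⊼ (x3 ⊕ x1)

n1 = x3 ⊕ x1
n3 = x3 ⊼ x1
n6 = n3 ⊼ n1 = (x3 ⊼ x1) ⊼ (x3 ⊕ x1)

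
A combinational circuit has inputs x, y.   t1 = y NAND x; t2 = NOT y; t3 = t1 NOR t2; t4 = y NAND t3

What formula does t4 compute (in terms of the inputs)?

t1 = y NAND x
t2 = NOT y
t3 = t1 NOR t2 = (y NAND x) NOR NOT y
t4 = y NAND t3 = y NAND ((y NAND x) NOR NOT y)

y NAND ((y NAND x) NOR NOT y)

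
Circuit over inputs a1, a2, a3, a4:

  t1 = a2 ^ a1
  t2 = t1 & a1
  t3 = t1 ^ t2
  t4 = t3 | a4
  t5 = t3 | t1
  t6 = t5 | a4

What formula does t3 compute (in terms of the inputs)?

t1 = a2 ^ a1
t2 = t1 & a1 = (a2 ^ a1) & a1
t3 = t1 ^ t2 = (a2 ^ a1) ^ ((a2 ^ a1) & a1)

(a2 ^ a1) ^ ((a2 ^ a1) & a1)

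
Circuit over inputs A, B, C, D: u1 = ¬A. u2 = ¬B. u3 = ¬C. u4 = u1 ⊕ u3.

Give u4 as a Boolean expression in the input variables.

u1 = ¬A
u3 = ¬C
u4 = u1 ⊕ u3 = ¬A ⊕ ¬C

¬A ⊕ ¬C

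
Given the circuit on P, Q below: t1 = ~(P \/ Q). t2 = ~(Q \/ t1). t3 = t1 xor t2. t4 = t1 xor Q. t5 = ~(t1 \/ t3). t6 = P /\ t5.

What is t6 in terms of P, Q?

P /\ (~((~(P \/ Q)) \/ ((~(P \/ Q)) xor (~(Q \/ (~(P \/ Q)))))))

t1 = ~(P \/ Q)
t2 = ~(Q \/ t1) = ~(Q \/ (~(P \/ Q)))
t3 = t1 xor t2 = (~(P \/ Q)) xor (~(Q \/ (~(P \/ Q))))
t5 = ~(t1 \/ t3) = ~((~(P \/ Q)) \/ ((~(P \/ Q)) xor (~(Q \/ (~(P \/ Q))))))
t6 = P /\ t5 = P /\ (~((~(P \/ Q)) \/ ((~(P \/ Q)) xor (~(Q \/ (~(P \/ Q)))))))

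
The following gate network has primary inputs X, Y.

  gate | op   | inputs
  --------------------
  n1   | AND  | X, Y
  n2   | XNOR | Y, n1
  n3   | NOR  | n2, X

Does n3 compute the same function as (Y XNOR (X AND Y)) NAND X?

No

n1 = X AND Y
n2 = Y XNOR n1 = Y XNOR (X AND Y)
n3 = n2 NOR X = (Y XNOR (X AND Y)) NOR X
At X=0, Y=0: circuit gives 0, formula gives 1.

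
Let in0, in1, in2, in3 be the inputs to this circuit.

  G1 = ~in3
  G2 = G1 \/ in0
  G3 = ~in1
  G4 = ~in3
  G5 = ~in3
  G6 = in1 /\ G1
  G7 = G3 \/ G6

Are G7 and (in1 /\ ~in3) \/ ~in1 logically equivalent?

Yes

G1 = ~in3
G3 = ~in1
G6 = in1 /\ G1 = in1 /\ ~in3
G7 = G3 \/ G6 = ~in1 \/ (in1 /\ ~in3)
At in0=0, in1=1, in2=0, in3=1: circuit gives 0, formula gives 0.
At in0=0, in1=0, in2=0, in3=0: circuit gives 1, formula gives 1.
Agrees on all 16 inputs.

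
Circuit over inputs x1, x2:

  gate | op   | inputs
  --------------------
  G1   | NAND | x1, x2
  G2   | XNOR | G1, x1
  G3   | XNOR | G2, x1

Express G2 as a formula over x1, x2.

G1 = x1 NAND x2
G2 = G1 XNOR x1 = (x1 NAND x2) XNOR x1

(x1 NAND x2) XNOR x1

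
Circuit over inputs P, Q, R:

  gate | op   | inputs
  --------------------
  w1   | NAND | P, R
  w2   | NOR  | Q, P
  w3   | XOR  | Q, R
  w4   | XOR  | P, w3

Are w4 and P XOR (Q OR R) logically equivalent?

No

w3 = Q XOR R
w4 = P XOR w3 = P XOR (Q XOR R)
At P=0, Q=1, R=1: circuit gives 0, formula gives 1.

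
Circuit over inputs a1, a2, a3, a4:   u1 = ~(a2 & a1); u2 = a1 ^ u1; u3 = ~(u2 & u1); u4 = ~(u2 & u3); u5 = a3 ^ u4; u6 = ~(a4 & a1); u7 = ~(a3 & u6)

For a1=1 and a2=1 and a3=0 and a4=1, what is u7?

1

u6 = ~(1 & 1) = 0
u7 = ~(0 & 0) = 1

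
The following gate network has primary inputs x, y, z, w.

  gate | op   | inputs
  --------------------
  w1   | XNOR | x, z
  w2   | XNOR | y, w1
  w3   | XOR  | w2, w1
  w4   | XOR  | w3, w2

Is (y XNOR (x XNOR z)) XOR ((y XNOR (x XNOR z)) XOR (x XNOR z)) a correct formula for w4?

w1 = x XNOR z
w2 = y XNOR w1 = y XNOR (x XNOR z)
w3 = w2 XOR w1 = (y XNOR (x XNOR z)) XOR (x XNOR z)
w4 = w3 XOR w2 = ((y XNOR (x XNOR z)) XOR (x XNOR z)) XOR (y XNOR (x XNOR z))
At x=0, y=0, z=1, w=0: circuit gives 0, formula gives 0.
At x=0, y=0, z=0, w=0: circuit gives 1, formula gives 1.
Agrees on all 16 inputs.

Yes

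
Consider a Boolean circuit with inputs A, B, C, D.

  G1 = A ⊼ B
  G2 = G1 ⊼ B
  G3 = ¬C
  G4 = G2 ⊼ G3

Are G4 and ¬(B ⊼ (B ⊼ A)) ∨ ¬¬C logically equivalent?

Yes

G1 = A ⊼ B
G2 = G1 ⊼ B = (A ⊼ B) ⊼ B
G3 = ¬C
G4 = G2 ⊼ G3 = ((A ⊼ B) ⊼ B) ⊼ ¬C
At A=0, B=0, C=0, D=0: circuit gives 0, formula gives 0.
At A=0, B=0, C=1, D=0: circuit gives 1, formula gives 1.
Agrees on all 16 inputs.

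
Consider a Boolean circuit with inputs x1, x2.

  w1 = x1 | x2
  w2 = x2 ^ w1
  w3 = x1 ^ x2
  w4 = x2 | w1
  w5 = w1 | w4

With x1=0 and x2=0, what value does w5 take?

0

w1 = 0 | 0 = 0
w4 = 0 | 0 = 0
w5 = 0 | 0 = 0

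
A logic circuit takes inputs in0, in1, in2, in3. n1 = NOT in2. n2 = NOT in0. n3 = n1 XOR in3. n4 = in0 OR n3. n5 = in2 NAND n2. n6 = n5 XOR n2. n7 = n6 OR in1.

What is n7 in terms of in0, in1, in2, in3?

n2 = NOT in0
n5 = in2 NAND n2 = in2 NAND NOT in0
n6 = n5 XOR n2 = (in2 NAND NOT in0) XOR NOT in0
n7 = n6 OR in1 = ((in2 NAND NOT in0) XOR NOT in0) OR in1

((in2 NAND NOT in0) XOR NOT in0) OR in1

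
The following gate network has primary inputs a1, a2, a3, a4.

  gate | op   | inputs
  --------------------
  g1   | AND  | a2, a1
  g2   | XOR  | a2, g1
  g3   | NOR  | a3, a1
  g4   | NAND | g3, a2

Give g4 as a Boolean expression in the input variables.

(a3 NOR a1) NAND a2

g3 = a3 NOR a1
g4 = g3 NAND a2 = (a3 NOR a1) NAND a2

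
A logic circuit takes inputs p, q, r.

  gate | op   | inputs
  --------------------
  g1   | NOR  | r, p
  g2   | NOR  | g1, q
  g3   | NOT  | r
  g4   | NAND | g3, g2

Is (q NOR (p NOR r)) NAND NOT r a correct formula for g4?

g1 = r NOR p
g2 = g1 NOR q = (r NOR p) NOR q
g3 = NOT r
g4 = g3 NAND g2 = NOT r NAND ((r NOR p) NOR q)
At p=1, q=0, r=0: circuit gives 0, formula gives 0.
At p=0, q=0, r=0: circuit gives 1, formula gives 1.
Agrees on all 8 inputs.

Yes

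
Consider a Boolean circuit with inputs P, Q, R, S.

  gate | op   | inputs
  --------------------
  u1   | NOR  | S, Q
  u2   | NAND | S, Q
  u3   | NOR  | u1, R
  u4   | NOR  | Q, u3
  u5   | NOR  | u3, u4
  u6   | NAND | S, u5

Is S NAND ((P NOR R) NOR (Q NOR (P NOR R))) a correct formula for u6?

No

u1 = S NOR Q
u3 = u1 NOR R = (S NOR Q) NOR R
u4 = Q NOR u3 = Q NOR ((S NOR Q) NOR R)
u5 = u3 NOR u4 = ((S NOR Q) NOR R) NOR (Q NOR ((S NOR Q) NOR R))
u6 = S NAND u5 = S NAND (((S NOR Q) NOR R) NOR (Q NOR ((S NOR Q) NOR R)))
At P=1, Q=1, R=0, S=1: circuit gives 1, formula gives 0.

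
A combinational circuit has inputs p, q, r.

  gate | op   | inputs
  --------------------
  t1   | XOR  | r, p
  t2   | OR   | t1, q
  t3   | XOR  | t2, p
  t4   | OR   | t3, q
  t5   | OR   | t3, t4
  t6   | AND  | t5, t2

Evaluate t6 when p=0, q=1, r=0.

t1 = 0 XOR 0 = 0
t2 = 0 OR 1 = 1
t3 = 1 XOR 0 = 1
t4 = 1 OR 1 = 1
t5 = 1 OR 1 = 1
t6 = 1 AND 1 = 1

1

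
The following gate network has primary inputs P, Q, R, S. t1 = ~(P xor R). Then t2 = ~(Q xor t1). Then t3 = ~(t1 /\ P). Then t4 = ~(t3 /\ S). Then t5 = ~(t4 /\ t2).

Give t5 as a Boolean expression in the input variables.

~((~((~((~(P xor R)) /\ P)) /\ S)) /\ (~(Q xor (~(P xor R)))))

t1 = ~(P xor R)
t2 = ~(Q xor t1) = ~(Q xor (~(P xor R)))
t3 = ~(t1 /\ P) = ~((~(P xor R)) /\ P)
t4 = ~(t3 /\ S) = ~((~((~(P xor R)) /\ P)) /\ S)
t5 = ~(t4 /\ t2) = ~((~((~((~(P xor R)) /\ P)) /\ S)) /\ (~(Q xor (~(P xor R)))))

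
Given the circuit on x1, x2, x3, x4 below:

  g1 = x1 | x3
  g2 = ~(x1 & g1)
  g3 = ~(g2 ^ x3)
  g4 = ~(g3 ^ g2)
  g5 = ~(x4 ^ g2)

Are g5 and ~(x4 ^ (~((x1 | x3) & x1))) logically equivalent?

Yes

g1 = x1 | x3
g2 = ~(x1 & g1) = ~(x1 & (x1 | x3))
g5 = ~(x4 ^ g2) = ~(x4 ^ (~(x1 & (x1 | x3))))
At x1=0, x2=0, x3=0, x4=0: circuit gives 0, formula gives 0.
At x1=0, x2=0, x3=0, x4=1: circuit gives 1, formula gives 1.
Agrees on all 16 inputs.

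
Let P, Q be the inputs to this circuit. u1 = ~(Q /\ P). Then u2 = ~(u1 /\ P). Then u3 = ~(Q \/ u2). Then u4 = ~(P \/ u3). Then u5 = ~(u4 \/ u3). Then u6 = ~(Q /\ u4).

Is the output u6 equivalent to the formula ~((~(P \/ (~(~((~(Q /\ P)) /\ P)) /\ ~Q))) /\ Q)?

Yes

u1 = ~(Q /\ P)
u2 = ~(u1 /\ P) = ~((~(Q /\ P)) /\ P)
u3 = ~(Q \/ u2) = ~(Q \/ (~((~(Q /\ P)) /\ P)))
u4 = ~(P \/ u3) = ~(P \/ (~(Q \/ (~((~(Q /\ P)) /\ P)))))
u6 = ~(Q /\ u4) = ~(Q /\ (~(P \/ (~(Q \/ (~((~(Q /\ P)) /\ P)))))))
At P=0, Q=1: circuit gives 0, formula gives 0.
At P=0, Q=0: circuit gives 1, formula gives 1.
Agrees on all 4 inputs.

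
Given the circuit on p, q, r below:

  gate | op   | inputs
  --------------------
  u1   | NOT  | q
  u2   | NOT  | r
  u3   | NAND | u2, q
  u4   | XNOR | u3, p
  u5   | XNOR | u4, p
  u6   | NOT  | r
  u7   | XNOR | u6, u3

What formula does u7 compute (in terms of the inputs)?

u2 = NOT r
u3 = u2 NAND q = NOT r NAND q
u6 = NOT r
u7 = u6 XNOR u3 = NOT r XNOR (NOT r NAND q)

NOT r XNOR (NOT r NAND q)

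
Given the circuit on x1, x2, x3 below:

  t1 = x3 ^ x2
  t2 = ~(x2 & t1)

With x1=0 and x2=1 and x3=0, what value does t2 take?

t1 = 0 ^ 1 = 1
t2 = ~(1 & 1) = 0

0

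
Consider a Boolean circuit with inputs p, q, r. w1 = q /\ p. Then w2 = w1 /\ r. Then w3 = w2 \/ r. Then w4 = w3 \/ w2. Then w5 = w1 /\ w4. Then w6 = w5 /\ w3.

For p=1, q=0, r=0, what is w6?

0

w1 = 0 /\ 1 = 0
w2 = 0 /\ 0 = 0
w3 = 0 \/ 0 = 0
w4 = 0 \/ 0 = 0
w5 = 0 /\ 0 = 0
w6 = 0 /\ 0 = 0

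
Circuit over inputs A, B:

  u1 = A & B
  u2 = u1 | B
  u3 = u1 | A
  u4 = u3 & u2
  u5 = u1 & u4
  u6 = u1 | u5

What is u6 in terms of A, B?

u1 = A & B
u2 = u1 | B = (A & B) | B
u3 = u1 | A = (A & B) | A
u4 = u3 & u2 = ((A & B) | A) & ((A & B) | B)
u5 = u1 & u4 = (A & B) & (((A & B) | A) & ((A & B) | B))
u6 = u1 | u5 = (A & B) | ((A & B) & (((A & B) | A) & ((A & B) | B)))

(A & B) | ((A & B) & (((A & B) | A) & ((A & B) | B)))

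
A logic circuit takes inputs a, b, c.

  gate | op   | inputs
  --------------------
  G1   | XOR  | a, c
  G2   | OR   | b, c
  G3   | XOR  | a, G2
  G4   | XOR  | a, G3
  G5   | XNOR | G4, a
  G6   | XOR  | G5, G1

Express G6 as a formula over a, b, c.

G1 = a XOR c
G2 = b OR c
G3 = a XOR G2 = a XOR (b OR c)
G4 = a XOR G3 = a XOR (a XOR (b OR c))
G5 = G4 XNOR a = (a XOR (a XOR (b OR c))) XNOR a
G6 = G5 XOR G1 = ((a XOR (a XOR (b OR c))) XNOR a) XOR (a XOR c)

((a XOR (a XOR (b OR c))) XNOR a) XOR (a XOR c)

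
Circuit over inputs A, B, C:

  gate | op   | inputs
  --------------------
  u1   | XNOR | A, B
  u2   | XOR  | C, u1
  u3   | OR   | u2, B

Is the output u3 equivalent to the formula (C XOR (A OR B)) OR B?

No

u1 = A XNOR B
u2 = C XOR u1 = C XOR (A XNOR B)
u3 = u2 OR B = (C XOR (A XNOR B)) OR B
At A=0, B=0, C=0: circuit gives 1, formula gives 0.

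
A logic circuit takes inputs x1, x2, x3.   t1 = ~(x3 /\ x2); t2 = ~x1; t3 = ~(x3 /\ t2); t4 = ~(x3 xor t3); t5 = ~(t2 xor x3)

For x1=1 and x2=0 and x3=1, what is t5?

t2 = ~1 = 0
t5 = ~(0 xor 1) = 0

0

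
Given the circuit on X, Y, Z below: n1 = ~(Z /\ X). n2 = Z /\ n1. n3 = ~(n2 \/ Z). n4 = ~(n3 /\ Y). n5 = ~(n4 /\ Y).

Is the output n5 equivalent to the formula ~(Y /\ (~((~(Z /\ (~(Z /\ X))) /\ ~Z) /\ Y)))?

n1 = ~(Z /\ X)
n2 = Z /\ n1 = Z /\ (~(Z /\ X))
n3 = ~(n2 \/ Z) = ~((Z /\ (~(Z /\ X))) \/ Z)
n4 = ~(n3 /\ Y) = ~((~((Z /\ (~(Z /\ X))) \/ Z)) /\ Y)
n5 = ~(n4 /\ Y) = ~((~((~((Z /\ (~(Z /\ X))) \/ Z)) /\ Y)) /\ Y)
At X=0, Y=1, Z=1: circuit gives 0, formula gives 0.
At X=0, Y=0, Z=0: circuit gives 1, formula gives 1.
Agrees on all 8 inputs.

Yes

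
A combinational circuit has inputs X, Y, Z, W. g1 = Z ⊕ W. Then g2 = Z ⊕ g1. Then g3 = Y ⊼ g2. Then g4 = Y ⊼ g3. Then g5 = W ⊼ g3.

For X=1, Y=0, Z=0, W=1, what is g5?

0

g1 = 0 ⊕ 1 = 1
g2 = 0 ⊕ 1 = 1
g3 = 0 ⊼ 1 = 1
g5 = 1 ⊼ 1 = 0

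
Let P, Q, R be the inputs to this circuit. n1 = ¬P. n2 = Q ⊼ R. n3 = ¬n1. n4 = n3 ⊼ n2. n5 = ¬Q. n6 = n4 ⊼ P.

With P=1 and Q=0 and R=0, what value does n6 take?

n1 = ¬1 = 0
n2 = 0 ⊼ 0 = 1
n3 = ¬0 = 1
n4 = 1 ⊼ 1 = 0
n6 = 0 ⊼ 1 = 1

1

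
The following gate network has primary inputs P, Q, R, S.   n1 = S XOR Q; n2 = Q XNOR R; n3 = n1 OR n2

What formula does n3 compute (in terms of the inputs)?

n1 = S XOR Q
n2 = Q XNOR R
n3 = n1 OR n2 = (S XOR Q) OR (Q XNOR R)

(S XOR Q) OR (Q XNOR R)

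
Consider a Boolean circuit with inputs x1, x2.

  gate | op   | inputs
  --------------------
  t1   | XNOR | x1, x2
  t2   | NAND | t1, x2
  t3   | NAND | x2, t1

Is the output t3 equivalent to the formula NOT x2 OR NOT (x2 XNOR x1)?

Yes

t1 = x1 XNOR x2
t3 = x2 NAND t1 = x2 NAND (x1 XNOR x2)
At x1=1, x2=1: circuit gives 0, formula gives 0.
At x1=0, x2=0: circuit gives 1, formula gives 1.
Agrees on all 4 inputs.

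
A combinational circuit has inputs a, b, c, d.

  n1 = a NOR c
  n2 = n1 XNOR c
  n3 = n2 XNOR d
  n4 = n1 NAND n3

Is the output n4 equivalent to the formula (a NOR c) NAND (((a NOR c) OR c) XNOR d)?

n1 = a NOR c
n2 = n1 XNOR c = (a NOR c) XNOR c
n3 = n2 XNOR d = ((a NOR c) XNOR c) XNOR d
n4 = n1 NAND n3 = (a NOR c) NAND (((a NOR c) XNOR c) XNOR d)
At a=0, b=0, c=0, d=0: circuit gives 0, formula gives 1.

No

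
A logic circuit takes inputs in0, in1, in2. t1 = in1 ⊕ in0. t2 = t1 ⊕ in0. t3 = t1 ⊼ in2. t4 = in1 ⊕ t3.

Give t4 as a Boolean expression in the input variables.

t1 = in1 ⊕ in0
t3 = t1 ⊼ in2 = (in1 ⊕ in0) ⊼ in2
t4 = in1 ⊕ t3 = in1 ⊕ ((in1 ⊕ in0) ⊼ in2)

in1 ⊕ ((in1 ⊕ in0) ⊼ in2)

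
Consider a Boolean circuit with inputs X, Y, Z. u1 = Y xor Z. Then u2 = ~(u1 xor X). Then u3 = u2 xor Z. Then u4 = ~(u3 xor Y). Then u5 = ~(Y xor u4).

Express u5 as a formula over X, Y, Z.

~(Y xor (~(((~((Y xor Z) xor X)) xor Z) xor Y)))

u1 = Y xor Z
u2 = ~(u1 xor X) = ~((Y xor Z) xor X)
u3 = u2 xor Z = (~((Y xor Z) xor X)) xor Z
u4 = ~(u3 xor Y) = ~(((~((Y xor Z) xor X)) xor Z) xor Y)
u5 = ~(Y xor u4) = ~(Y xor (~(((~((Y xor Z) xor X)) xor Z) xor Y)))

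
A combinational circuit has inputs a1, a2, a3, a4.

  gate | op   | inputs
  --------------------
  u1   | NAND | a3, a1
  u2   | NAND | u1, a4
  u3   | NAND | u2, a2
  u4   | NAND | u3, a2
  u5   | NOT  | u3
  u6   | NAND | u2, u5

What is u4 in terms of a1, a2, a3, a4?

u1 = a3 NAND a1
u2 = u1 NAND a4 = (a3 NAND a1) NAND a4
u3 = u2 NAND a2 = ((a3 NAND a1) NAND a4) NAND a2
u4 = u3 NAND a2 = (((a3 NAND a1) NAND a4) NAND a2) NAND a2

(((a3 NAND a1) NAND a4) NAND a2) NAND a2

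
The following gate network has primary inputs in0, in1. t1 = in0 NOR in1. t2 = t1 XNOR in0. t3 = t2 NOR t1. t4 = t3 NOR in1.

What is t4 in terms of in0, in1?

t1 = in0 NOR in1
t2 = t1 XNOR in0 = (in0 NOR in1) XNOR in0
t3 = t2 NOR t1 = ((in0 NOR in1) XNOR in0) NOR (in0 NOR in1)
t4 = t3 NOR in1 = (((in0 NOR in1) XNOR in0) NOR (in0 NOR in1)) NOR in1

(((in0 NOR in1) XNOR in0) NOR (in0 NOR in1)) NOR in1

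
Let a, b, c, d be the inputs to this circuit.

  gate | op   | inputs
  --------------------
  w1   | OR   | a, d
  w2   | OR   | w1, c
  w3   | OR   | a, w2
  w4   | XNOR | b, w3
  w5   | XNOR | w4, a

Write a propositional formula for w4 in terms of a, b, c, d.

w1 = a OR d
w2 = w1 OR c = (a OR d) OR c
w3 = a OR w2 = a OR ((a OR d) OR c)
w4 = b XNOR w3 = b XNOR (a OR ((a OR d) OR c))

b XNOR (a OR ((a OR d) OR c))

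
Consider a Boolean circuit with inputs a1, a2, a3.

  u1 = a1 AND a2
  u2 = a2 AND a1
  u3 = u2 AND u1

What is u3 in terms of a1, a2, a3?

u1 = a1 AND a2
u2 = a2 AND a1
u3 = u2 AND u1 = (a2 AND a1) AND (a1 AND a2)

(a2 AND a1) AND (a1 AND a2)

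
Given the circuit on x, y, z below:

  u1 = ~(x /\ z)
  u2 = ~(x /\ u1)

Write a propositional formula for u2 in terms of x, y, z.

~(x /\ (~(x /\ z)))

u1 = ~(x /\ z)
u2 = ~(x /\ u1) = ~(x /\ (~(x /\ z)))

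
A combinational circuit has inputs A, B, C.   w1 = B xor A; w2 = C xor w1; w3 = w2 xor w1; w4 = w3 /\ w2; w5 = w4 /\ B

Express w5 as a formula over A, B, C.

(((C xor (B xor A)) xor (B xor A)) /\ (C xor (B xor A))) /\ B

w1 = B xor A
w2 = C xor w1 = C xor (B xor A)
w3 = w2 xor w1 = (C xor (B xor A)) xor (B xor A)
w4 = w3 /\ w2 = ((C xor (B xor A)) xor (B xor A)) /\ (C xor (B xor A))
w5 = w4 /\ B = (((C xor (B xor A)) xor (B xor A)) /\ (C xor (B xor A))) /\ B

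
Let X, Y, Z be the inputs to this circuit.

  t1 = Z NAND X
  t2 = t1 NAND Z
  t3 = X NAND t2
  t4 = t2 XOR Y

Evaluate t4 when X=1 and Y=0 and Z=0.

1

t1 = 0 NAND 1 = 1
t2 = 1 NAND 0 = 1
t4 = 1 XOR 0 = 1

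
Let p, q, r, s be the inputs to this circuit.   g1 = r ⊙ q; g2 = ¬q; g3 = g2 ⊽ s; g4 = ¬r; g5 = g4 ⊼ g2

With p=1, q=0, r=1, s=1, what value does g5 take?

1

g2 = ¬0 = 1
g4 = ¬1 = 0
g5 = 0 ⊼ 1 = 1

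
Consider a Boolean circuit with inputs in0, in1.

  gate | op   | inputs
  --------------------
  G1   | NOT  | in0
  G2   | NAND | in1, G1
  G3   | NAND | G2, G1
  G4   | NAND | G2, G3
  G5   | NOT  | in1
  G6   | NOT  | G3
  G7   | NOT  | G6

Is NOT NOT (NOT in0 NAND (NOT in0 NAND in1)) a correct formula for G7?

G1 = NOT in0
G2 = in1 NAND G1 = in1 NAND NOT in0
G3 = G2 NAND G1 = (in1 NAND NOT in0) NAND NOT in0
G6 = NOT G3 = NOT ((in1 NAND NOT in0) NAND NOT in0)
G7 = NOT G6 = NOT NOT ((in1 NAND NOT in0) NAND NOT in0)
At in0=0, in1=0: circuit gives 0, formula gives 0.
At in0=0, in1=1: circuit gives 1, formula gives 1.
Agrees on all 4 inputs.

Yes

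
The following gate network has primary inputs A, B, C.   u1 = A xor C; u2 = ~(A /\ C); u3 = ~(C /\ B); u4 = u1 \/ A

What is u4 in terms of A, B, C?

u1 = A xor C
u4 = u1 \/ A = (A xor C) \/ A

(A xor C) \/ A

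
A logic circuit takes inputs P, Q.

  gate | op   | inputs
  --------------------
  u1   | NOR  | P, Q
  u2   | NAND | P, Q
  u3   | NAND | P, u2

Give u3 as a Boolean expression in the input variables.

u2 = P NAND Q
u3 = P NAND u2 = P NAND (P NAND Q)

P NAND (P NAND Q)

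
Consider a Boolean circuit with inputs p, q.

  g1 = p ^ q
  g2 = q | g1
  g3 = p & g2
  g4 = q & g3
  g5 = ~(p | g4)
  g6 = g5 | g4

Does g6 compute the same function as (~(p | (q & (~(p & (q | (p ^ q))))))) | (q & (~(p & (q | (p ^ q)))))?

g1 = p ^ q
g2 = q | g1 = q | (p ^ q)
g3 = p & g2 = p & (q | (p ^ q))
g4 = q & g3 = q & (p & (q | (p ^ q)))
g5 = ~(p | g4) = ~(p | (q & (p & (q | (p ^ q)))))
g6 = g5 | g4 = (~(p | (q & (p & (q | (p ^ q)))))) | (q & (p & (q | (p ^ q))))
At p=1, q=1: circuit gives 1, formula gives 0.

No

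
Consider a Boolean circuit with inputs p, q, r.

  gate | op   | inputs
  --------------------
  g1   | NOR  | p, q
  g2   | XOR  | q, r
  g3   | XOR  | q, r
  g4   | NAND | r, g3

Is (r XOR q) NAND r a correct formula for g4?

g3 = q XOR r
g4 = r NAND g3 = r NAND (q XOR r)
At p=0, q=0, r=1: circuit gives 0, formula gives 0.
At p=0, q=0, r=0: circuit gives 1, formula gives 1.
Agrees on all 8 inputs.

Yes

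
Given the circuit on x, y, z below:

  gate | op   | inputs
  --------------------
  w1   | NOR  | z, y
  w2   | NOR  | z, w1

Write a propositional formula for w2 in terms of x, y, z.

w1 = z NOR y
w2 = z NOR w1 = z NOR (z NOR y)

z NOR (z NOR y)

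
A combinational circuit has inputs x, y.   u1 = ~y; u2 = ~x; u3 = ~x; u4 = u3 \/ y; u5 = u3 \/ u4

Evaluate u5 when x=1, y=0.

0

u3 = ~1 = 0
u4 = 0 \/ 0 = 0
u5 = 0 \/ 0 = 0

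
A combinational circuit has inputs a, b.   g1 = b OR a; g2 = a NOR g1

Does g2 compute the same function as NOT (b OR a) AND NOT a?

Yes

g1 = b OR a
g2 = a NOR g1 = a NOR (b OR a)
At a=0, b=1: circuit gives 0, formula gives 0.
At a=0, b=0: circuit gives 1, formula gives 1.
Agrees on all 4 inputs.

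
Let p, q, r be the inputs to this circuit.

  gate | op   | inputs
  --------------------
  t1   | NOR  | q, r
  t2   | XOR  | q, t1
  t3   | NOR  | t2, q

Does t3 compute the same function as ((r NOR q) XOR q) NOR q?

t1 = q NOR r
t2 = q XOR t1 = q XOR (q NOR r)
t3 = t2 NOR q = (q XOR (q NOR r)) NOR q
At p=0, q=0, r=0: circuit gives 0, formula gives 0.
At p=0, q=0, r=1: circuit gives 1, formula gives 1.
Agrees on all 8 inputs.

Yes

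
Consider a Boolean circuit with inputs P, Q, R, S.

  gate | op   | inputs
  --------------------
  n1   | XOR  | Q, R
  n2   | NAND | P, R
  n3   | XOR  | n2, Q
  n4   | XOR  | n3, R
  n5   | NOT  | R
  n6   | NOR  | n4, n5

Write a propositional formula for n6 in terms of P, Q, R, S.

n2 = P NAND R
n3 = n2 XOR Q = (P NAND R) XOR Q
n4 = n3 XOR R = ((P NAND R) XOR Q) XOR R
n5 = NOT R
n6 = n4 NOR n5 = (((P NAND R) XOR Q) XOR R) NOR NOT R

(((P NAND R) XOR Q) XOR R) NOR NOT R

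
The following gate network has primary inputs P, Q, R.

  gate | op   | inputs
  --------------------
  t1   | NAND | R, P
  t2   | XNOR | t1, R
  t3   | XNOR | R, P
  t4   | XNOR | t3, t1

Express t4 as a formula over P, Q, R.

(R XNOR P) XNOR (R NAND P)

t1 = R NAND P
t3 = R XNOR P
t4 = t3 XNOR t1 = (R XNOR P) XNOR (R NAND P)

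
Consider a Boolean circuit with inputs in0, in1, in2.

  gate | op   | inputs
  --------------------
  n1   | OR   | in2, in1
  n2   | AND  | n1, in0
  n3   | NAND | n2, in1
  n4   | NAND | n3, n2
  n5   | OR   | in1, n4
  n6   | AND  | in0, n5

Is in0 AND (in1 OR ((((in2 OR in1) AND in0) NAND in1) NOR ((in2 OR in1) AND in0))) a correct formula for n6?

n1 = in2 OR in1
n2 = n1 AND in0 = (in2 OR in1) AND in0
n3 = n2 NAND in1 = ((in2 OR in1) AND in0) NAND in1
n4 = n3 NAND n2 = (((in2 OR in1) AND in0) NAND in1) NAND ((in2 OR in1) AND in0)
n5 = in1 OR n4 = in1 OR ((((in2 OR in1) AND in0) NAND in1) NAND ((in2 OR in1) AND in0))
n6 = in0 AND n5 = in0 AND (in1 OR ((((in2 OR in1) AND in0) NAND in1) NAND ((in2 OR in1) AND in0)))
At in0=1, in1=0, in2=0: circuit gives 1, formula gives 0.

No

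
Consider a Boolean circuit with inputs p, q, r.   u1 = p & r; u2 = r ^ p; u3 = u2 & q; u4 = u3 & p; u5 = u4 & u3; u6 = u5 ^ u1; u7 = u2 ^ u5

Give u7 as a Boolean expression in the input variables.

u2 = r ^ p
u3 = u2 & q = (r ^ p) & q
u4 = u3 & p = ((r ^ p) & q) & p
u5 = u4 & u3 = (((r ^ p) & q) & p) & ((r ^ p) & q)
u7 = u2 ^ u5 = (r ^ p) ^ ((((r ^ p) & q) & p) & ((r ^ p) & q))

(r ^ p) ^ ((((r ^ p) & q) & p) & ((r ^ p) & q))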